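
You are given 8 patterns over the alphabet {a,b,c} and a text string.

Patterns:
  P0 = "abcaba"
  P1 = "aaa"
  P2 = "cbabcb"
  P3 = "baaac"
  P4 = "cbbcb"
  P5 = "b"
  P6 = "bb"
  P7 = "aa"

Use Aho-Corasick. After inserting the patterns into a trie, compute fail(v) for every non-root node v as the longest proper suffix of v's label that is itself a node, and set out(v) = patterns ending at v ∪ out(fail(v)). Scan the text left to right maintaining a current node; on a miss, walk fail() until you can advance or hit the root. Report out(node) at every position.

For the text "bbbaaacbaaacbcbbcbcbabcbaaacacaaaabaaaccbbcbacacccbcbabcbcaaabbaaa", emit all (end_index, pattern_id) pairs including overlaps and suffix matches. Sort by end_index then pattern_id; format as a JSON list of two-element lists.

Build:
Trie nodes:
  0='ε' goto a→1 b→15 c→9
  1='a' goto a→7 b→2
  2='ab' goto c→3
  3='abc' goto a→4
  4='abca' goto b→5
  5='abcab' goto a→6
  6='abcaba' goto ·  ←P0
  7='aa' goto a→8  ←P7
  8='aaa' goto ·  ←P1
  9='c' goto b→10
  10='cb' goto a→11 b→20
  11='cba' goto b→12
  12='cbab' goto c→13
  13='cbabc' goto b→14
  14='cbabcb' goto ·  ←P2
  15='b' goto a→16 b→23  ←P5
  16='ba' goto a→17
  17='baa' goto a→18
  18='baaa' goto c→19
  19='baaac' goto ·  ←P3
  20='cbb' goto c→21
  21='cbbc' goto b→22
  22='cbbcb' goto ·  ←P4
  23='bb' goto ·  ←P6

BFS fail/out derivation:
  n1('a'): parent n0 fail=0; on 'a' 0 → fail=0;  out ∅∪∅=∅
  n9('c'): parent n0 fail=0; on 'c' 0 → fail=0;  out ∅∪∅=∅
  n15('b'): parent n0 fail=0; on 'b' 0 → fail=0;  out {5}∪∅={5}
  n2('ab'): parent n1 fail=0; on 'b' 0 → fail=15;  out ∅∪{5}={5}
  n7('aa'): parent n1 fail=0; on 'a' 0 → fail=1;  out {7}∪∅={7}
  n10('cb'): parent n9 fail=0; on 'b' 0 → fail=15;  out ∅∪{5}={5}
  n16('ba'): parent n15 fail=0; on 'a' 0 → fail=1;  out ∅∪∅=∅
  n23('bb'): parent n15 fail=0; on 'b' 0 → fail=15;  out {6}∪{5}={5,6}
  n3('abc'): parent n2 fail=15; on 'c' 15→0 → fail=9;  out ∅∪∅=∅
  n8('aaa'): parent n7 fail=1; on 'a' 1 → fail=7;  out {1}∪{7}={1,7}
  n11('cba'): parent n10 fail=15; on 'a' 15 → fail=16;  out ∅∪∅=∅
  n17('baa'): parent n16 fail=1; on 'a' 1 → fail=7;  out ∅∪{7}={7}
  n20('cbb'): parent n10 fail=15; on 'b' 15 → fail=23;  out ∅∪{5,6}={5,6}
  n4('abca'): parent n3 fail=9; on 'a' 9→0 → fail=1;  out ∅∪∅=∅
  n12('cbab'): parent n11 fail=16; on 'b' 16→1 → fail=2;  out ∅∪{5}={5}
  n18('baaa'): parent n17 fail=7; on 'a' 7 → fail=8;  out ∅∪{1,7}={1,7}
  n21('cbbc'): parent n20 fail=23; on 'c' 23→15→0 → fail=9;  out ∅∪∅=∅
  n5('abcab'): parent n4 fail=1; on 'b' 1 → fail=2;  out ∅∪{5}={5}
  n13('cbabc'): parent n12 fail=2; on 'c' 2 → fail=3;  out ∅∪∅=∅
  n19('baaac'): parent n18 fail=8; on 'c' 8→7→1→0 → fail=9;  out {3}∪∅={3}
  n22('cbbcb'): parent n21 fail=9; on 'b' 9 → fail=10;  out {4}∪{5}={4,5}
  n6('abcaba'): parent n5 fail=2; on 'a' 2→15 → fail=16;  out {0}∪∅={0}
  n14('cbabcb'): parent n13 fail=3; on 'b' 3→9 → fail=10;  out {2}∪{5}={2,5}

Text stream:
pos 0 'b': at 15  ** P5@[0:0]
pos 1 'b': at 23  ** P5@[1:1],P6@[0:1]
pos 2 'b': at 23 (fail-walked)  ** P5@[2:2],P6@[1:2]
pos 3 'a': at 16 (fail-walked)
pos 4 'a': at 17  ** P7@[3:4]
pos 5 'a': at 18  ** P1@[3:5],P7@[4:5]
pos 6 'c': at 19  ** P3@[2:6]
pos 7 'b': at 10 (fail-walked)  ** P5@[7:7]
pos 8 'a': at 11
pos 9 'a': at 17 (fail-walked)  ** P7@[8:9]
pos 10 'a': at 18  ** P1@[8:10],P7@[9:10]
pos 11 'c': at 19  ** P3@[7:11]
pos 12 'b': at 10 (fail-walked)  ** P5@[12:12]
pos 13 'c': at 9 (fail-walked)
pos 14 'b': at 10  ** P5@[14:14]
pos 15 'b': at 20  ** P5@[15:15],P6@[14:15]
pos 16 'c': at 21
pos 17 'b': at 22  ** P4@[13:17],P5@[17:17]
pos 18 'c': at 9 (fail-walked)
pos 19 'b': at 10  ** P5@[19:19]
pos 20 'a': at 11
pos 21 'b': at 12  ** P5@[21:21]
pos 22 'c': at 13
pos 23 'b': at 14  ** P2@[18:23],P5@[23:23]
pos 24 'a': at 11 (fail-walked)
pos 25 'a': at 17 (fail-walked)  ** P7@[24:25]
pos 26 'a': at 18  ** P1@[24:26],P7@[25:26]
pos 27 'c': at 19  ** P3@[23:27]
pos 28 'a': at 1 (fail-walked)
pos 29 'c': at 9 (fail-walked)
pos 30 'a': at 1 (fail-walked)
pos 31 'a': at 7  ** P7@[30:31]
pos 32 'a': at 8  ** P1@[30:32],P7@[31:32]
pos 33 'a': at 8 (fail-walked)  ** P1@[31:33],P7@[32:33]
pos 34 'b': at 2 (fail-walked)  ** P5@[34:34]
pos 35 'a': at 16 (fail-walked)
pos 36 'a': at 17  ** P7@[35:36]
pos 37 'a': at 18  ** P1@[35:37],P7@[36:37]
pos 38 'c': at 19  ** P3@[34:38]
pos 39 'c': at 9 (fail-walked)
pos 40 'b': at 10  ** P5@[40:40]
pos 41 'b': at 20  ** P5@[41:41],P6@[40:41]
pos 42 'c': at 21
pos 43 'b': at 22  ** P4@[39:43],P5@[43:43]
pos 44 'a': at 11 (fail-walked)
pos 45 'c': at 9 (fail-walked)
pos 46 'a': at 1 (fail-walked)
pos 47 'c': at 9 (fail-walked)
pos 48 'c': at 9 (fail-walked)
pos 49 'c': at 9 (fail-walked)
pos 50 'b': at 10  ** P5@[50:50]
pos 51 'c': at 9 (fail-walked)
pos 52 'b': at 10  ** P5@[52:52]
pos 53 'a': at 11
pos 54 'b': at 12  ** P5@[54:54]
pos 55 'c': at 13
pos 56 'b': at 14  ** P2@[51:56],P5@[56:56]
pos 57 'c': at 9 (fail-walked)
pos 58 'a': at 1 (fail-walked)
pos 59 'a': at 7  ** P7@[58:59]
pos 60 'a': at 8  ** P1@[58:60],P7@[59:60]
pos 61 'b': at 2 (fail-walked)  ** P5@[61:61]
pos 62 'b': at 23 (fail-walked)  ** P5@[62:62],P6@[61:62]
pos 63 'a': at 16 (fail-walked)
pos 64 'a': at 17  ** P7@[63:64]
pos 65 'a': at 18  ** P1@[63:65],P7@[64:65]

All matches (sorted): [[0,5],[1,5],[1,6],[2,5],[2,6],[4,7],[5,1],[5,7],[6,3],[7,5],[9,7],[10,1],[10,7],[11,3],[12,5],[14,5],[15,5],[15,6],[17,4],[17,5],[19,5],[21,5],[23,2],[23,5],[25,7],[26,1],[26,7],[27,3],[31,7],[32,1],[32,7],[33,1],[33,7],[34,5],[36,7],[37,1],[37,7],[38,3],[40,5],[41,5],[41,6],[43,4],[43,5],[50,5],[52,5],[54,5],[56,2],[56,5],[59,7],[60,1],[60,7],[61,5],[62,5],[62,6],[64,7],[65,1],[65,7]]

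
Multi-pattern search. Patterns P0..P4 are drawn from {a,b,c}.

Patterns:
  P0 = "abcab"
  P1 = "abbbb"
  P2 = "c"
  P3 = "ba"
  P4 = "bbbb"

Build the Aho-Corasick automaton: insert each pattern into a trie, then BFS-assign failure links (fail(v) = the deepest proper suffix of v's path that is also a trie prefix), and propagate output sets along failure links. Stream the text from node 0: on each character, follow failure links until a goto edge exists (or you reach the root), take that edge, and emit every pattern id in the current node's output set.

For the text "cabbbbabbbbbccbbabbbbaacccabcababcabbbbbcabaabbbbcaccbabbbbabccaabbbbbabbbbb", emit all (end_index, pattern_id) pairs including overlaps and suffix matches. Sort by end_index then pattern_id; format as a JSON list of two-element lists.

Build automaton:
Trie (insert patterns):
  0='ε' goto a→1 b→10 c→9
  1='a' goto b→2
  2='ab' goto b→6 c→3
  3='abc' goto a→4
  4='abca' goto b→5
  5='abcab' goto ·  [P0 ends]
  6='abb' goto b→7
  7='abbb' goto b→8
  8='abbbb' goto ·  [P1 ends]
  9='c' goto ·  [P2 ends]
  10='b' goto a→11 b→12
  11='ba' goto ·  [P3 ends]
  12='bb' goto b→13
  13='bbb' goto b→14
  14='bbbb' goto ·  [P4 ends]

BFS fail/out derivation:
  fail(1) 'a': from fail(0)=0 chase 'a': 0 ⇒ 0;  out=∅∪out(0)=∅
  fail(9) 'c': from fail(0)=0 chase 'c': 0 ⇒ 0;  out={2}∪out(0)={2}
  fail(10) 'b': from fail(0)=0 chase 'b': 0 ⇒ 0;  out=∅∪out(0)=∅
  fail(2) 'ab': from fail(1)=0 chase 'b': 0 ⇒ 10;  out=∅∪out(10)=∅
  fail(11) 'ba': from fail(10)=0 chase 'a': 0 ⇒ 1;  out={3}∪out(1)={3}
  fail(12) 'bb': from fail(10)=0 chase 'b': 0 ⇒ 10;  out=∅∪out(10)=∅
  fail(3) 'abc': from fail(2)=10 chase 'c': 10→0 ⇒ 9;  out=∅∪out(9)={2}
  fail(6) 'abb': from fail(2)=10 chase 'b': 10 ⇒ 12;  out=∅∪out(12)=∅
  fail(13) 'bbb': from fail(12)=10 chase 'b': 10 ⇒ 12;  out=∅∪out(12)=∅
  fail(4) 'abca': from fail(3)=9 chase 'a': 9→0 ⇒ 1;  out=∅∪out(1)=∅
  fail(7) 'abbb': from fail(6)=12 chase 'b': 12 ⇒ 13;  out=∅∪out(13)=∅
  fail(14) 'bbbb': from fail(13)=12 chase 'b': 12 ⇒ 13;  out={4}∪out(13)={4}
  fail(5) 'abcab': from fail(4)=1 chase 'b': 1 ⇒ 2;  out={0}∪out(2)={0}
  fail(8) 'abbbb': from fail(7)=13 chase 'b': 13 ⇒ 14;  out={1}∪out(14)={1,4}

Run:
pos 0 'c': at 9  → match P2@[0:0]
pos 1 'a': at 1 ·f
pos 2 'b': at 2
pos 3 'b': at 6
pos 4 'b': at 7
pos 5 'b': at 8  → match P1@[1:5],P4@[2:5]
pos 6 'a': at 11 ·f  → match P3@[5:6]
pos 7 'b': at 2 ·f
pos 8 'b': at 6
pos 9 'b': at 7
pos 10 'b': at 8  → match P1@[6:10],P4@[7:10]
pos 11 'b': at 14 ·f  → match P4@[8:11]
pos 12 'c': at 9 ·f  → match P2@[12:12]
pos 13 'c': at 9 ·f  → match P2@[13:13]
pos 14 'b': at 10 ·f
pos 15 'b': at 12
pos 16 'a': at 11 ·f  → match P3@[15:16]
pos 17 'b': at 2 ·f
pos 18 'b': at 6
pos 19 'b': at 7
pos 20 'b': at 8  → match P1@[16:20],P4@[17:20]
pos 21 'a': at 11 ·f  → match P3@[20:21]
pos 22 'a': at 1 ·f
pos 23 'c': at 9 ·f  → match P2@[23:23]
pos 24 'c': at 9 ·f  → match P2@[24:24]
pos 25 'c': at 9 ·f  → match P2@[25:25]
pos 26 'a': at 1 ·f
pos 27 'b': at 2
pos 28 'c': at 3  → match P2@[28:28]
pos 29 'a': at 4
pos 30 'b': at 5  → match P0@[26:30]
pos 31 'a': at 11 ·f  → match P3@[30:31]
pos 32 'b': at 2 ·f
pos 33 'c': at 3  → match P2@[33:33]
pos 34 'a': at 4
pos 35 'b': at 5  → match P0@[31:35]
pos 36 'b': at 6 ·f
pos 37 'b': at 7
pos 38 'b': at 8  → match P1@[34:38],P4@[35:38]
pos 39 'b': at 14 ·f  → match P4@[36:39]
pos 40 'c': at 9 ·f  → match P2@[40:40]
pos 41 'a': at 1 ·f
pos 42 'b': at 2
pos 43 'a': at 11 ·f  → match P3@[42:43]
pos 44 'a': at 1 ·f
pos 45 'b': at 2
pos 46 'b': at 6
pos 47 'b': at 7
pos 48 'b': at 8  → match P1@[44:48],P4@[45:48]
pos 49 'c': at 9 ·f  → match P2@[49:49]
pos 50 'a': at 1 ·f
pos 51 'c': at 9 ·f  → match P2@[51:51]
pos 52 'c': at 9 ·f  → match P2@[52:52]
pos 53 'b': at 10 ·f
pos 54 'a': at 11  → match P3@[53:54]
pos 55 'b': at 2 ·f
pos 56 'b': at 6
pos 57 'b': at 7
pos 58 'b': at 8  → match P1@[54:58],P4@[55:58]
pos 59 'a': at 11 ·f  → match P3@[58:59]
pos 60 'b': at 2 ·f
pos 61 'c': at 3  → match P2@[61:61]
pos 62 'c': at 9 ·f  → match P2@[62:62]
pos 63 'a': at 1 ·f
pos 64 'a': at 1 ·f
pos 65 'b': at 2
pos 66 'b': at 6
pos 67 'b': at 7
pos 68 'b': at 8  → match P1@[64:68],P4@[65:68]
pos 69 'b': at 14 ·f  → match P4@[66:69]
pos 70 'a': at 11 ·f  → match P3@[69:70]
pos 71 'b': at 2 ·f
pos 72 'b': at 6
pos 73 'b': at 7
pos 74 'b': at 8  → match P1@[70:74],P4@[71:74]
pos 75 'b': at 14 ·f  → match P4@[72:75]

Result: [[0,2],[5,1],[5,4],[6,3],[10,1],[10,4],[11,4],[12,2],[13,2],[16,3],[20,1],[20,4],[21,3],[23,2],[24,2],[25,2],[28,2],[30,0],[31,3],[33,2],[35,0],[38,1],[38,4],[39,4],[40,2],[43,3],[48,1],[48,4],[49,2],[51,2],[52,2],[54,3],[58,1],[58,4],[59,3],[61,2],[62,2],[68,1],[68,4],[69,4],[70,3],[74,1],[74,4],[75,4]]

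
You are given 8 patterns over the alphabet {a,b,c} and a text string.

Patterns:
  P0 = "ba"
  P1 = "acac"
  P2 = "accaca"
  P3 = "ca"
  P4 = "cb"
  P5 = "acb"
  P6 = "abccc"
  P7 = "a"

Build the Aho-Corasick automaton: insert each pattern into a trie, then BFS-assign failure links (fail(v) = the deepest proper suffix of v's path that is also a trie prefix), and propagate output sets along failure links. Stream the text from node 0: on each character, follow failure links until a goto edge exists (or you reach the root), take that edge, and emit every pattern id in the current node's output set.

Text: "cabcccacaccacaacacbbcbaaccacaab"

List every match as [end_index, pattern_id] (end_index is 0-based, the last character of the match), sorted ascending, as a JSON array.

Construct AC machine:
Trie (insert patterns):
  n0 'ε': a→3 b→1 c→11
  n1 'b': a→2
  n2 'ba': ·  ←P0
  n3 'a': b→15 c→4  ←P7
  n4 'ac': a→5 b→14 c→7
  n5 'aca': c→6
  n6 'acac': ·  ←P1
  n7 'acc': a→8
  n8 'acca': c→9
  n9 'accac': a→10
  n10 'accaca': ·  ←P2
  n11 'c': a→12 b→13
  n12 'ca': ·  ←P3
  n13 'cb': ·  ←P4
  n14 'acb': ·  ←P5
  n15 'ab': c→16
  n16 'abc': c→17
  n17 'abcc': c→18
  n18 'abccc': ·  ←P6

Failure links (BFS by depth):
  fail(1) 'b': from fail(0)=0 chase 'b': 0 ⇒ 0;  out=∅∪out(0)=∅
  fail(3) 'a': from fail(0)=0 chase 'a': 0 ⇒ 0;  out={7}∪out(0)={7}
  fail(11) 'c': from fail(0)=0 chase 'c': 0 ⇒ 0;  out=∅∪out(0)=∅
  fail(2) 'ba': from fail(1)=0 chase 'a': 0 ⇒ 3;  out={0}∪out(3)={0,7}
  fail(4) 'ac': from fail(3)=0 chase 'c': 0 ⇒ 11;  out=∅∪out(11)=∅
  fail(12) 'ca': from fail(11)=0 chase 'a': 0 ⇒ 3;  out={3}∪out(3)={3,7}
  fail(13) 'cb': from fail(11)=0 chase 'b': 0 ⇒ 1;  out={4}∪out(1)={4}
  fail(15) 'ab': from fail(3)=0 chase 'b': 0 ⇒ 1;  out=∅∪out(1)=∅
  fail(5) 'aca': from fail(4)=11 chase 'a': 11 ⇒ 12;  out=∅∪out(12)={3,7}
  fail(7) 'acc': from fail(4)=11 chase 'c': 11→0 ⇒ 11;  out=∅∪out(11)=∅
  fail(14) 'acb': from fail(4)=11 chase 'b': 11 ⇒ 13;  out={5}∪out(13)={4,5}
  fail(16) 'abc': from fail(15)=1 chase 'c': 1→0 ⇒ 11;  out=∅∪out(11)=∅
  fail(6) 'acac': from fail(5)=12 chase 'c': 12→3 ⇒ 4;  out={1}∪out(4)={1}
  fail(8) 'acca': from fail(7)=11 chase 'a': 11 ⇒ 12;  out=∅∪out(12)={3,7}
  fail(17) 'abcc': from fail(16)=11 chase 'c': 11→0 ⇒ 11;  out=∅∪out(11)=∅
  fail(9) 'accac': from fail(8)=12 chase 'c': 12→3 ⇒ 4;  out=∅∪out(4)=∅
  fail(18) 'abccc': from fail(17)=11 chase 'c': 11→0 ⇒ 11;  out={6}∪out(11)={6}
  fail(10) 'accaca': from fail(9)=4 chase 'a': 4 ⇒ 5;  out={2}∪out(5)={2,3,7}

Run:
pos 0 'c': at 11
pos 1 'a': at 12  emit P3@[0:1],P7@[1:1]
pos 2 'b': at 15 (via fail)
pos 3 'c': at 16
pos 4 'c': at 17
pos 5 'c': at 18  emit P6@[1:5]
pos 6 'a': at 12 (via fail)  emit P3@[5:6],P7@[6:6]
pos 7 'c': at 4 (via fail)
pos 8 'a': at 5  emit P3@[7:8],P7@[8:8]
pos 9 'c': at 6  emit P1@[6:9]
pos 10 'c': at 7 (via fail)
pos 11 'a': at 8  emit P3@[10:11],P7@[11:11]
pos 12 'c': at 9
pos 13 'a': at 10  emit P2@[8:13],P3@[12:13],P7@[13:13]
pos 14 'a': at 3 (via fail)  emit P7@[14:14]
pos 15 'c': at 4
pos 16 'a': at 5  emit P3@[15:16],P7@[16:16]
pos 17 'c': at 6  emit P1@[14:17]
pos 18 'b': at 14 (via fail)  emit P4@[17:18],P5@[16:18]
pos 19 'b': at 1 (via fail)
pos 20 'c': at 11 (via fail)
pos 21 'b': at 13  emit P4@[20:21]
pos 22 'a': at 2 (via fail)  emit P0@[21:22],P7@[22:22]
pos 23 'a': at 3 (via fail)  emit P7@[23:23]
pos 24 'c': at 4
pos 25 'c': at 7
pos 26 'a': at 8  emit P3@[25:26],P7@[26:26]
pos 27 'c': at 9
pos 28 'a': at 10  emit P2@[23:28],P3@[27:28],P7@[28:28]
pos 29 'a': at 3 (via fail)  emit P7@[29:29]
pos 30 'b': at 15

All matches (sorted): [[1,3],[1,7],[5,6],[6,3],[6,7],[8,3],[8,7],[9,1],[11,3],[11,7],[13,2],[13,3],[13,7],[14,7],[16,3],[16,7],[17,1],[18,4],[18,5],[21,4],[22,0],[22,7],[23,7],[26,3],[26,7],[28,2],[28,3],[28,7],[29,7]]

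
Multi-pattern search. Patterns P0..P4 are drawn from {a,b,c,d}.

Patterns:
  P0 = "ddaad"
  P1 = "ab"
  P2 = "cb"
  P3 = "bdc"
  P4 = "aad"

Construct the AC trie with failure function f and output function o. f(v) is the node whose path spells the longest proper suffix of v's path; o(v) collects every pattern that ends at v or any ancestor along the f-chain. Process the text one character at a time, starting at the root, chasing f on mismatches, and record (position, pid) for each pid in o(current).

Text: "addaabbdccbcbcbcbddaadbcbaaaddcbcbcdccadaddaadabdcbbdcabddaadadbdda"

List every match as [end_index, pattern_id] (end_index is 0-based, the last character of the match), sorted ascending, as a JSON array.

Build automaton:
Trie nodes:
  n0 'ε': a→6 b→10 c→8 d→1
  n1 'd': d→2
  n2 'dd': a→3
  n3 'dda': a→4
  n4 'ddaa': d→5
  n5 'ddaad': ·  ←P0
  n6 'a': a→13 b→7
  n7 'ab': ·  ←P1
  n8 'c': b→9
  n9 'cb': ·  ←P2
  n10 'b': d→11
  n11 'bd': c→12
  n12 'bdc': ·  ←P3
  n13 'aa': d→14
  n14 'aad': ·  ←P4

Failure links (BFS by depth):
  n1('d'): parent n0 fail=0; on 'd' 0 → fail=0;  out ∅∪∅=∅
  n6('a'): parent n0 fail=0; on 'a' 0 → fail=0;  out ∅∪∅=∅
  n8('c'): parent n0 fail=0; on 'c' 0 → fail=0;  out ∅∪∅=∅
  n10('b'): parent n0 fail=0; on 'b' 0 → fail=0;  out ∅∪∅=∅
  n2('dd'): parent n1 fail=0; on 'd' 0 → fail=1;  out ∅∪∅=∅
  n7('ab'): parent n6 fail=0; on 'b' 0 → fail=10;  out {1}∪∅={1}
  n9('cb'): parent n8 fail=0; on 'b' 0 → fail=10;  out {2}∪∅={2}
  n11('bd'): parent n10 fail=0; on 'd' 0 → fail=1;  out ∅∪∅=∅
  n13('aa'): parent n6 fail=0; on 'a' 0 → fail=6;  out ∅∪∅=∅
  n3('dda'): parent n2 fail=1; on 'a' 1→0 → fail=6;  out ∅∪∅=∅
  n12('bdc'): parent n11 fail=1; on 'c' 1→0 → fail=8;  out {3}∪∅={3}
  n14('aad'): parent n13 fail=6; on 'd' 6→0 → fail=1;  out {4}∪∅={4}
  n4('ddaa'): parent n3 fail=6; on 'a' 6 → fail=13;  out ∅∪∅=∅
  n5('ddaad'): parent n4 fail=13; on 'd' 13 → fail=14;  out {0}∪{4}={0,4}

Text stream:
[0] read 'a'  n0⇒n6
[1] read 'd'  n6⇒n1 ·f
[2] read 'd'  n1⇒n2
[3] read 'a'  n2⇒n3
[4] read 'a'  n3⇒n4
[5] read 'b'  n4⇒n7 ·f  → match P1@[4:5]
[6] read 'b'  n7⇒n10 ·f
[7] read 'd'  n10⇒n11
[8] read 'c'  n11⇒n12  → match P3@[6:8]
[9] read 'c'  n12⇒n8 ·f
[10] read 'b'  n8⇒n9  → match P2@[9:10]
[11] read 'c'  n9⇒n8 ·f
[12] read 'b'  n8⇒n9  → match P2@[11:12]
[13] read 'c'  n9⇒n8 ·f
[14] read 'b'  n8⇒n9  → match P2@[13:14]
[15] read 'c'  n9⇒n8 ·f
[16] read 'b'  n8⇒n9  → match P2@[15:16]
[17] read 'd'  n9⇒n11 ·f
[18] read 'd'  n11⇒n2 ·f
[19] read 'a'  n2⇒n3
[20] read 'a'  n3⇒n4
[21] read 'd'  n4⇒n5  → match P0@[17:21],P4@[19:21]
[22] read 'b'  n5⇒n10 ·f
[23] read 'c'  n10⇒n8 ·f
[24] read 'b'  n8⇒n9  → match P2@[23:24]
[25] read 'a'  n9⇒n6 ·f
[26] read 'a'  n6⇒n13
[27] read 'a'  n13⇒n13 ·f
[28] read 'd'  n13⇒n14  → match P4@[26:28]
[29] read 'd'  n14⇒n2 ·f
[30] read 'c'  n2⇒n8 ·f
[31] read 'b'  n8⇒n9  → match P2@[30:31]
[32] read 'c'  n9⇒n8 ·f
[33] read 'b'  n8⇒n9  → match P2@[32:33]
[34] read 'c'  n9⇒n8 ·f
[35] read 'd'  n8⇒n1 ·f
[36] read 'c'  n1⇒n8 ·f
[37] read 'c'  n8⇒n8 ·f
[38] read 'a'  n8⇒n6 ·f
[39] read 'd'  n6⇒n1 ·f
[40] read 'a'  n1⇒n6 ·f
[41] read 'd'  n6⇒n1 ·f
[42] read 'd'  n1⇒n2
[43] read 'a'  n2⇒n3
[44] read 'a'  n3⇒n4
[45] read 'd'  n4⇒n5  → match P0@[41:45],P4@[43:45]
[46] read 'a'  n5⇒n6 ·f
[47] read 'b'  n6⇒n7  → match P1@[46:47]
[48] read 'd'  n7⇒n11 ·f
[49] read 'c'  n11⇒n12  → match P3@[47:49]
[50] read 'b'  n12⇒n9 ·f  → match P2@[49:50]
[51] read 'b'  n9⇒n10 ·f
[52] read 'd'  n10⇒n11
[53] read 'c'  n11⇒n12  → match P3@[51:53]
[54] read 'a'  n12⇒n6 ·f
[55] read 'b'  n6⇒n7  → match P1@[54:55]
[56] read 'd'  n7⇒n11 ·f
[57] read 'd'  n11⇒n2 ·f
[58] read 'a'  n2⇒n3
[59] read 'a'  n3⇒n4
[60] read 'd'  n4⇒n5  → match P0@[56:60],P4@[58:60]
[61] read 'a'  n5⇒n6 ·f
[62] read 'd'  n6⇒n1 ·f
[63] read 'b'  n1⇒n10 ·f
[64] read 'd'  n10⇒n11
[65] read 'd'  n11⇒n2 ·f
[66] read 'a'  n2⇒n3

All matches (sorted): [[5,1],[8,3],[10,2],[12,2],[14,2],[16,2],[21,0],[21,4],[24,2],[28,4],[31,2],[33,2],[45,0],[45,4],[47,1],[49,3],[50,2],[53,3],[55,1],[60,0],[60,4]]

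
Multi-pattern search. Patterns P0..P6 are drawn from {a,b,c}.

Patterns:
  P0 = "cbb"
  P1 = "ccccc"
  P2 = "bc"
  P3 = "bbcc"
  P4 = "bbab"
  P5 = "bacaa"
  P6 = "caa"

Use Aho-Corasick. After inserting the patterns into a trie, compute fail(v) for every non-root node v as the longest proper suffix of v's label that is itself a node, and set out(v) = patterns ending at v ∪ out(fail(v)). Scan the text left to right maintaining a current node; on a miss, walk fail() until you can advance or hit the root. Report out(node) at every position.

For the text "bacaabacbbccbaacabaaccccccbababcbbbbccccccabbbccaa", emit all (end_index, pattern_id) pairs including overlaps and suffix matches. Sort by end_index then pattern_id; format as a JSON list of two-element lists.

Construct AC machine:
Trie nodes:
  n0 'ε': b→8 c→1
  n1 'c': a→19 b→2 c→4
  n2 'cb': b→3
  n3 'cbb': ·  [P0 ends]
  n4 'cc': c→5
  n5 'ccc': c→6
  n6 'cccc': c→7
  n7 'ccccc': ·  [P1 ends]
  n8 'b': a→15 b→10 c→9
  n9 'bc': ·  [P2 ends]
  n10 'bb': a→13 c→11
  n11 'bbc': c→12
  n12 'bbcc': ·  [P3 ends]
  n13 'bba': b→14
  n14 'bbab': ·  [P4 ends]
  n15 'ba': c→16
  n16 'bac': a→17
  n17 'baca': a→18
  n18 'bacaa': ·  [P5 ends]
  n19 'ca': a→20
  n20 'caa': ·  [P6 ends]

BFS fail/out derivation:
  n1('c'): parent n0 fail=0; on 'c' 0 → fail=0;  out ∅∪∅=∅
  n8('b'): parent n0 fail=0; on 'b' 0 → fail=0;  out ∅∪∅=∅
  n2('cb'): parent n1 fail=0; on 'b' 0 → fail=8;  out ∅∪∅=∅
  n4('cc'): parent n1 fail=0; on 'c' 0 → fail=1;  out ∅∪∅=∅
  n9('bc'): parent n8 fail=0; on 'c' 0 → fail=1;  out {2}∪∅={2}
  n10('bb'): parent n8 fail=0; on 'b' 0 → fail=8;  out ∅∪∅=∅
  n15('ba'): parent n8 fail=0; on 'a' 0 → fail=0;  out ∅∪∅=∅
  n19('ca'): parent n1 fail=0; on 'a' 0 → fail=0;  out ∅∪∅=∅
  n3('cbb'): parent n2 fail=8; on 'b' 8 → fail=10;  out {0}∪∅={0}
  n5('ccc'): parent n4 fail=1; on 'c' 1 → fail=4;  out ∅∪∅=∅
  n11('bbc'): parent n10 fail=8; on 'c' 8 → fail=9;  out ∅∪{2}={2}
  n13('bba'): parent n10 fail=8; on 'a' 8 → fail=15;  out ∅∪∅=∅
  n16('bac'): parent n15 fail=0; on 'c' 0 → fail=1;  out ∅∪∅=∅
  n20('caa'): parent n19 fail=0; on 'a' 0 → fail=0;  out {6}∪∅={6}
  n6('cccc'): parent n5 fail=4; on 'c' 4 → fail=5;  out ∅∪∅=∅
  n12('bbcc'): parent n11 fail=9; on 'c' 9→1 → fail=4;  out {3}∪∅={3}
  n14('bbab'): parent n13 fail=15; on 'b' 15→0 → fail=8;  out {4}∪∅={4}
  n17('baca'): parent n16 fail=1; on 'a' 1 → fail=19;  out ∅∪∅=∅
  n7('ccccc'): parent n6 fail=5; on 'c' 5 → fail=6;  out {1}∪∅={1}
  n18('bacaa'): parent n17 fail=19; on 'a' 19 → fail=20;  out {5}∪{6}={5,6}

Scan:
pos 0 'b': at 8
pos 1 'a': at 15
pos 2 'c': at 16
pos 3 'a': at 17
pos 4 'a': at 18  ** P5@[0:4],P6@[2:4]
pos 5 'b': at 8 (via fail)
pos 6 'a': at 15
pos 7 'c': at 16
pos 8 'b': at 2 (via fail)
pos 9 'b': at 3  ** P0@[7:9]
pos 10 'c': at 11 (via fail)  ** P2@[9:10]
pos 11 'c': at 12  ** P3@[8:11]
pos 12 'b': at 2 (via fail)
pos 13 'a': at 15 (via fail)
pos 14 'a': at 0 (via fail)
pos 15 'c': at 1
pos 16 'a': at 19
pos 17 'b': at 8 (via fail)
pos 18 'a': at 15
pos 19 'a': at 0 (via fail)
pos 20 'c': at 1
pos 21 'c': at 4
pos 22 'c': at 5
pos 23 'c': at 6
pos 24 'c': at 7  ** P1@[20:24]
pos 25 'c': at 7 (via fail)  ** P1@[21:25]
pos 26 'b': at 2 (via fail)
pos 27 'a': at 15 (via fail)
pos 28 'b': at 8 (via fail)
pos 29 'a': at 15
pos 30 'b': at 8 (via fail)
pos 31 'c': at 9  ** P2@[30:31]
pos 32 'b': at 2 (via fail)
pos 33 'b': at 3  ** P0@[31:33]
pos 34 'b': at 10 (via fail)
pos 35 'b': at 10 (via fail)
pos 36 'c': at 11  ** P2@[35:36]
pos 37 'c': at 12  ** P3@[34:37]
pos 38 'c': at 5 (via fail)
pos 39 'c': at 6
pos 40 'c': at 7  ** P1@[36:40]
pos 41 'c': at 7 (via fail)  ** P1@[37:41]
pos 42 'a': at 19 (via fail)
pos 43 'b': at 8 (via fail)
pos 44 'b': at 10
pos 45 'b': at 10 (via fail)
pos 46 'c': at 11  ** P2@[45:46]
pos 47 'c': at 12  ** P3@[44:47]
pos 48 'a': at 19 (via fail)
pos 49 'a': at 20  ** P6@[47:49]

All matches (sorted): [[4,5],[4,6],[9,0],[10,2],[11,3],[24,1],[25,1],[31,2],[33,0],[36,2],[37,3],[40,1],[41,1],[46,2],[47,3],[49,6]]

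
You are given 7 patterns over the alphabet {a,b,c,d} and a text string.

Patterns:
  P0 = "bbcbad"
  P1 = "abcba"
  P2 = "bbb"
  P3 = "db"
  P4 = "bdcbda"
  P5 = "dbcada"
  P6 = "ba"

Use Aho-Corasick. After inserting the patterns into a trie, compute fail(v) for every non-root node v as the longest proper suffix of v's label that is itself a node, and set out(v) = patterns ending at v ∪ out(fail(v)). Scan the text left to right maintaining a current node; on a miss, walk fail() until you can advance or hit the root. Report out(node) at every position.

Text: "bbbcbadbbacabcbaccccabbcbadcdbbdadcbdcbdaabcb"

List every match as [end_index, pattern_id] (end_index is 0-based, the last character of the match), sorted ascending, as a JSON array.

Build automaton:
Trie nodes:
  n0 'ε': a→7 b→1 d→13
  n1 'b': a→24 b→2 d→15
  n2 'bb': b→12 c→3
  n3 'bbc': b→4
  n4 'bbcb': a→5
  n5 'bbcba': d→6
  n6 'bbcbad': ·  ←P0
  n7 'a': b→8
  n8 'ab': c→9
  n9 'abc': b→10
  n10 'abcb': a→11
  n11 'abcba': ·  ←P1
  n12 'bbb': ·  ←P2
  n13 'd': b→14
  n14 'db': c→20  ←P3
  n15 'bd': c→16
  n16 'bdc': b→17
  n17 'bdcb': d→18
  n18 'bdcbd': a→19
  n19 'bdcbda': ·  ←P4
  n20 'dbc': a→21
  n21 'dbca': d→22
  n22 'dbcad': a→23
  n23 'dbcada': ·  ←P5
  n24 'ba': ·  ←P6

Failure links (BFS by depth):
  fail(1) 'b': from fail(0)=0 chase 'b': 0 ⇒ 0;  out=∅∪out(0)=∅
  fail(7) 'a': from fail(0)=0 chase 'a': 0 ⇒ 0;  out=∅∪out(0)=∅
  fail(13) 'd': from fail(0)=0 chase 'd': 0 ⇒ 0;  out=∅∪out(0)=∅
  fail(2) 'bb': from fail(1)=0 chase 'b': 0 ⇒ 1;  out=∅∪out(1)=∅
  fail(8) 'ab': from fail(7)=0 chase 'b': 0 ⇒ 1;  out=∅∪out(1)=∅
  fail(14) 'db': from fail(13)=0 chase 'b': 0 ⇒ 1;  out={3}∪out(1)={3}
  fail(15) 'bd': from fail(1)=0 chase 'd': 0 ⇒ 13;  out=∅∪out(13)=∅
  fail(24) 'ba': from fail(1)=0 chase 'a': 0 ⇒ 7;  out={6}∪out(7)={6}
  fail(3) 'bbc': from fail(2)=1 chase 'c': 1→0 ⇒ 0;  out=∅∪out(0)=∅
  fail(9) 'abc': from fail(8)=1 chase 'c': 1→0 ⇒ 0;  out=∅∪out(0)=∅
  fail(12) 'bbb': from fail(2)=1 chase 'b': 1 ⇒ 2;  out={2}∪out(2)={2}
  fail(16) 'bdc': from fail(15)=13 chase 'c': 13→0 ⇒ 0;  out=∅∪out(0)=∅
  fail(20) 'dbc': from fail(14)=1 chase 'c': 1→0 ⇒ 0;  out=∅∪out(0)=∅
  fail(4) 'bbcb': from fail(3)=0 chase 'b': 0 ⇒ 1;  out=∅∪out(1)=∅
  fail(10) 'abcb': from fail(9)=0 chase 'b': 0 ⇒ 1;  out=∅∪out(1)=∅
  fail(17) 'bdcb': from fail(16)=0 chase 'b': 0 ⇒ 1;  out=∅∪out(1)=∅
  fail(21) 'dbca': from fail(20)=0 chase 'a': 0 ⇒ 7;  out=∅∪out(7)=∅
  fail(5) 'bbcba': from fail(4)=1 chase 'a': 1 ⇒ 24;  out=∅∪out(24)={6}
  fail(11) 'abcba': from fail(10)=1 chase 'a': 1 ⇒ 24;  out={1}∪out(24)={1,6}
  fail(18) 'bdcbd': from fail(17)=1 chase 'd': 1 ⇒ 15;  out=∅∪out(15)=∅
  fail(22) 'dbcad': from fail(21)=7 chase 'd': 7→0 ⇒ 13;  out=∅∪out(13)=∅
  fail(6) 'bbcbad': from fail(5)=24 chase 'd': 24→7→0 ⇒ 13;  out={0}∪out(13)={0}
  fail(19) 'bdcbda': from fail(18)=15 chase 'a': 15→13→0 ⇒ 7;  out={4}∪out(7)={4}
  fail(23) 'dbcada': from fail(22)=13 chase 'a': 13→0 ⇒ 7;  out={5}∪out(7)={5}

Text stream:
[0] read 'b'  n0⇒n1
[1] read 'b'  n1⇒n2
[2] read 'b'  n2⇒n12  ** P2@[0:2]
[3] read 'c'  n12⇒n3 ·f
[4] read 'b'  n3⇒n4
[5] read 'a'  n4⇒n5  ** P6@[4:5]
[6] read 'd'  n5⇒n6  ** P0@[1:6]
[7] read 'b'  n6⇒n14 ·f  ** P3@[6:7]
[8] read 'b'  n14⇒n2 ·f
[9] read 'a'  n2⇒n24 ·f  ** P6@[8:9]
[10] read 'c'  n24⇒n0 ·f
[11] read 'a'  n0⇒n7
[12] read 'b'  n7⇒n8
[13] read 'c'  n8⇒n9
[14] read 'b'  n9⇒n10
[15] read 'a'  n10⇒n11  ** P1@[11:15],P6@[14:15]
[16] read 'c'  n11⇒n0 ·f
[17] read 'c'  n0⇒n0
[18] read 'c'  n0⇒n0
[19] read 'c'  n0⇒n0
[20] read 'a'  n0⇒n7
[21] read 'b'  n7⇒n8
[22] read 'b'  n8⇒n2 ·f
[23] read 'c'  n2⇒n3
[24] read 'b'  n3⇒n4
[25] read 'a'  n4⇒n5  ** P6@[24:25]
[26] read 'd'  n5⇒n6  ** P0@[21:26]
[27] read 'c'  n6⇒n0 ·f
[28] read 'd'  n0⇒n13
[29] read 'b'  n13⇒n14  ** P3@[28:29]
[30] read 'b'  n14⇒n2 ·f
[31] read 'd'  n2⇒n15 ·f
[32] read 'a'  n15⇒n7 ·f
[33] read 'd'  n7⇒n13 ·f
[34] read 'c'  n13⇒n0 ·f
[35] read 'b'  n0⇒n1
[36] read 'd'  n1⇒n15
[37] read 'c'  n15⇒n16
[38] read 'b'  n16⇒n17
[39] read 'd'  n17⇒n18
[40] read 'a'  n18⇒n19  ** P4@[35:40]
[41] read 'a'  n19⇒n7 ·f
[42] read 'b'  n7⇒n8
[43] read 'c'  n8⇒n9
[44] read 'b'  n9⇒n10

Result: [[2,2],[5,6],[6,0],[7,3],[9,6],[15,1],[15,6],[25,6],[26,0],[29,3],[40,4]]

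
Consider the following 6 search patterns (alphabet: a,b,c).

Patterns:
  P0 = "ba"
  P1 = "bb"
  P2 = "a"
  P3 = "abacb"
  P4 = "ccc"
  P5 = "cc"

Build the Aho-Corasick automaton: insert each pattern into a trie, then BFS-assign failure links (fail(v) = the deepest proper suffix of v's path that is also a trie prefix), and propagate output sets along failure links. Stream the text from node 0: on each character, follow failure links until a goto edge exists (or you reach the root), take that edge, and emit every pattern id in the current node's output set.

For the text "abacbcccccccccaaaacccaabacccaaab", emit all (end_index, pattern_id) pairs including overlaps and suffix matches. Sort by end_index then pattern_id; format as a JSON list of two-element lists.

Build:
Trie nodes:
  n0 'ε': a→4 b→1 c→9
  n1 'b': a→2 b→3
  n2 'ba': ·  [P0 ends]
  n3 'bb': ·  [P1 ends]
  n4 'a': b→5  [P2 ends]
  n5 'ab': a→6
  n6 'aba': c→7
  n7 'abac': b→8
  n8 'abacb': ·  [P3 ends]
  n9 'c': c→10
  n10 'cc': c→11  [P5 ends]
  n11 'ccc': ·  [P4 ends]

Failure links (BFS by depth):
  fail(1) 'b': from fail(0)=0 chase 'b': 0 ⇒ 0;  out=∅∪out(0)=∅
  fail(4) 'a': from fail(0)=0 chase 'a': 0 ⇒ 0;  out={2}∪out(0)={2}
  fail(9) 'c': from fail(0)=0 chase 'c': 0 ⇒ 0;  out=∅∪out(0)=∅
  fail(2) 'ba': from fail(1)=0 chase 'a': 0 ⇒ 4;  out={0}∪out(4)={0,2}
  fail(3) 'bb': from fail(1)=0 chase 'b': 0 ⇒ 1;  out={1}∪out(1)={1}
  fail(5) 'ab': from fail(4)=0 chase 'b': 0 ⇒ 1;  out=∅∪out(1)=∅
  fail(10) 'cc': from fail(9)=0 chase 'c': 0 ⇒ 9;  out={5}∪out(9)={5}
  fail(6) 'aba': from fail(5)=1 chase 'a': 1 ⇒ 2;  out=∅∪out(2)={0,2}
  fail(11) 'ccc': from fail(10)=9 chase 'c': 9 ⇒ 10;  out={4}∪out(10)={4,5}
  fail(7) 'abac': from fail(6)=2 chase 'c': 2→4→0 ⇒ 9;  out=∅∪out(9)=∅
  fail(8) 'abacb': from fail(7)=9 chase 'b': 9→0 ⇒ 1;  out={3}∪out(1)={3}

Run:
i=0 'a': node 0→4  ** P2@[0:0]
i=1 'b': node 4→5
i=2 'a': node 5→6  ** P0@[1:2],P2@[2:2]
i=3 'c': node 6→7
i=4 'b': node 7→8  ** P3@[0:4]
i=5 'c': node 8→9 (via fail)
i=6 'c': node 9→10  ** P5@[5:6]
i=7 'c': node 10→11  ** P4@[5:7],P5@[6:7]
i=8 'c': node 11→11 (via fail)  ** P4@[6:8],P5@[7:8]
i=9 'c': node 11→11 (via fail)  ** P4@[7:9],P5@[8:9]
i=10 'c': node 11→11 (via fail)  ** P4@[8:10],P5@[9:10]
i=11 'c': node 11→11 (via fail)  ** P4@[9:11],P5@[10:11]
i=12 'c': node 11→11 (via fail)  ** P4@[10:12],P5@[11:12]
i=13 'c': node 11→11 (via fail)  ** P4@[11:13],P5@[12:13]
i=14 'a': node 11→4 (via fail)  ** P2@[14:14]
i=15 'a': node 4→4 (via fail)  ** P2@[15:15]
i=16 'a': node 4→4 (via fail)  ** P2@[16:16]
i=17 'a': node 4→4 (via fail)  ** P2@[17:17]
i=18 'c': node 4→9 (via fail)
i=19 'c': node 9→10  ** P5@[18:19]
i=20 'c': node 10→11  ** P4@[18:20],P5@[19:20]
i=21 'a': node 11→4 (via fail)  ** P2@[21:21]
i=22 'a': node 4→4 (via fail)  ** P2@[22:22]
i=23 'b': node 4→5
i=24 'a': node 5→6  ** P0@[23:24],P2@[24:24]
i=25 'c': node 6→7
i=26 'c': node 7→10 (via fail)  ** P5@[25:26]
i=27 'c': node 10→11  ** P4@[25:27],P5@[26:27]
i=28 'a': node 11→4 (via fail)  ** P2@[28:28]
i=29 'a': node 4→4 (via fail)  ** P2@[29:29]
i=30 'a': node 4→4 (via fail)  ** P2@[30:30]
i=31 'b': node 4→5

Matches: [[0,2],[2,0],[2,2],[4,3],[6,5],[7,4],[7,5],[8,4],[8,5],[9,4],[9,5],[10,4],[10,5],[11,4],[11,5],[12,4],[12,5],[13,4],[13,5],[14,2],[15,2],[16,2],[17,2],[19,5],[20,4],[20,5],[21,2],[22,2],[24,0],[24,2],[26,5],[27,4],[27,5],[28,2],[29,2],[30,2]]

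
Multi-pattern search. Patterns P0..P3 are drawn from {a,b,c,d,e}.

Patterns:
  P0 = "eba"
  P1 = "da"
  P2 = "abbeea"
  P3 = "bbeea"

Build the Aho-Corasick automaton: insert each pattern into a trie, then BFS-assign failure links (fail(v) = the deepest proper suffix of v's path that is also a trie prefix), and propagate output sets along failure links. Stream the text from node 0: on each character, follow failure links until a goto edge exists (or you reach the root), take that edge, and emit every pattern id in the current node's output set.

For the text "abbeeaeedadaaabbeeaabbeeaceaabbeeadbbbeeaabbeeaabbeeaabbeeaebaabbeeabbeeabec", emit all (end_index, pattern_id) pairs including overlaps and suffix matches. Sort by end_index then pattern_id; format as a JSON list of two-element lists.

Build automaton:
Trie nodes:
  0='ε' goto a→6 b→12 d→4 e→1
  1='e' goto b→2
  2='eb' goto a→3
  3='eba' goto ·  ←P0
  4='d' goto a→5
  5='da' goto ·  ←P1
  6='a' goto b→7
  7='ab' goto b→8
  8='abb' goto e→9
  9='abbe' goto e→10
  10='abbee' goto a→11
  11='abbeea' goto ·  ←P2
  12='b' goto b→13
  13='bb' goto e→14
  14='bbe' goto e→15
  15='bbee' goto a→16
  16='bbeea' goto ·  ←P3

Failure links (BFS by depth):
  fail(1) 'e': from fail(0)=0 chase 'e': 0 ⇒ 0;  out=∅∪out(0)=∅
  fail(4) 'd': from fail(0)=0 chase 'd': 0 ⇒ 0;  out=∅∪out(0)=∅
  fail(6) 'a': from fail(0)=0 chase 'a': 0 ⇒ 0;  out=∅∪out(0)=∅
  fail(12) 'b': from fail(0)=0 chase 'b': 0 ⇒ 0;  out=∅∪out(0)=∅
  fail(2) 'eb': from fail(1)=0 chase 'b': 0 ⇒ 12;  out=∅∪out(12)=∅
  fail(5) 'da': from fail(4)=0 chase 'a': 0 ⇒ 6;  out={1}∪out(6)={1}
  fail(7) 'ab': from fail(6)=0 chase 'b': 0 ⇒ 12;  out=∅∪out(12)=∅
  fail(13) 'bb': from fail(12)=0 chase 'b': 0 ⇒ 12;  out=∅∪out(12)=∅
  fail(3) 'eba': from fail(2)=12 chase 'a': 12→0 ⇒ 6;  out={0}∪out(6)={0}
  fail(8) 'abb': from fail(7)=12 chase 'b': 12 ⇒ 13;  out=∅∪out(13)=∅
  fail(14) 'bbe': from fail(13)=12 chase 'e': 12→0 ⇒ 1;  out=∅∪out(1)=∅
  fail(9) 'abbe': from fail(8)=13 chase 'e': 13 ⇒ 14;  out=∅∪out(14)=∅
  fail(15) 'bbee': from fail(14)=1 chase 'e': 1→0 ⇒ 1;  out=∅∪out(1)=∅
  fail(10) 'abbee': from fail(9)=14 chase 'e': 14 ⇒ 15;  out=∅∪out(15)=∅
  fail(16) 'bbeea': from fail(15)=1 chase 'a': 1→0 ⇒ 6;  out={3}∪out(6)={3}
  fail(11) 'abbeea': from fail(10)=15 chase 'a': 15 ⇒ 16;  out={2}∪out(16)={2,3}

Run:
i=0 'a': node 0→6
i=1 'b': node 6→7
i=2 'b': node 7→8
i=3 'e': node 8→9
i=4 'e': node 9→10
i=5 'a': node 10→11  emit P2@[0:5],P3@[1:5]
i=6 'e': node 11→1 (via fail)
i=7 'e': node 1→1 (via fail)
i=8 'd': node 1→4 (via fail)
i=9 'a': node 4→5  emit P1@[8:9]
i=10 'd': node 5→4 (via fail)
i=11 'a': node 4→5  emit P1@[10:11]
i=12 'a': node 5→6 (via fail)
i=13 'a': node 6→6 (via fail)
i=14 'b': node 6→7
i=15 'b': node 7→8
i=16 'e': node 8→9
i=17 'e': node 9→10
i=18 'a': node 10→11  emit P2@[13:18],P3@[14:18]
i=19 'a': node 11→6 (via fail)
i=20 'b': node 6→7
i=21 'b': node 7→8
i=22 'e': node 8→9
i=23 'e': node 9→10
i=24 'a': node 10→11  emit P2@[19:24],P3@[20:24]
i=25 'c': node 11→0 (via fail)
i=26 'e': node 0→1
i=27 'a': node 1→6 (via fail)
i=28 'a': node 6→6 (via fail)
i=29 'b': node 6→7
i=30 'b': node 7→8
i=31 'e': node 8→9
i=32 'e': node 9→10
i=33 'a': node 10→11  emit P2@[28:33],P3@[29:33]
i=34 'd': node 11→4 (via fail)
i=35 'b': node 4→12 (via fail)
i=36 'b': node 12→13
i=37 'b': node 13→13 (via fail)
i=38 'e': node 13→14
i=39 'e': node 14→15
i=40 'a': node 15→16  emit P3@[36:40]
i=41 'a': node 16→6 (via fail)
i=42 'b': node 6→7
i=43 'b': node 7→8
i=44 'e': node 8→9
i=45 'e': node 9→10
i=46 'a': node 10→11  emit P2@[41:46],P3@[42:46]
i=47 'a': node 11→6 (via fail)
i=48 'b': node 6→7
i=49 'b': node 7→8
i=50 'e': node 8→9
i=51 'e': node 9→10
i=52 'a': node 10→11  emit P2@[47:52],P3@[48:52]
i=53 'a': node 11→6 (via fail)
i=54 'b': node 6→7
i=55 'b': node 7→8
i=56 'e': node 8→9
i=57 'e': node 9→10
i=58 'a': node 10→11  emit P2@[53:58],P3@[54:58]
i=59 'e': node 11→1 (via fail)
i=60 'b': node 1→2
i=61 'a': node 2→3  emit P0@[59:61]
i=62 'a': node 3→6 (via fail)
i=63 'b': node 6→7
i=64 'b': node 7→8
i=65 'e': node 8→9
i=66 'e': node 9→10
i=67 'a': node 10→11  emit P2@[62:67],P3@[63:67]
i=68 'b': node 11→7 (via fail)
i=69 'b': node 7→8
i=70 'e': node 8→9
i=71 'e': node 9→10
i=72 'a': node 10→11  emit P2@[67:72],P3@[68:72]
i=73 'b': node 11→7 (via fail)
i=74 'e': node 7→1 (via fail)
i=75 'c': node 1→0 (via fail)

Matches: [[5,2],[5,3],[9,1],[11,1],[18,2],[18,3],[24,2],[24,3],[33,2],[33,3],[40,3],[46,2],[46,3],[52,2],[52,3],[58,2],[58,3],[61,0],[67,2],[67,3],[72,2],[72,3]]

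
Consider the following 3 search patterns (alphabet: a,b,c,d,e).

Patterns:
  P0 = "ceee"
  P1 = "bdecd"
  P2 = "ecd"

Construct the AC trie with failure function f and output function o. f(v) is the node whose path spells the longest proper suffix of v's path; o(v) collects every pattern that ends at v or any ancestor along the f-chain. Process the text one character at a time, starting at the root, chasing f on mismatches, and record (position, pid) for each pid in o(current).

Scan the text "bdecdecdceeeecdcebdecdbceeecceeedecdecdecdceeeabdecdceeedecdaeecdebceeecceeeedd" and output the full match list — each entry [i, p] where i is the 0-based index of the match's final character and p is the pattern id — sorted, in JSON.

Construct AC machine:
Trie nodes:
  n0 'ε': b→5 c→1 e→10
  n1 'c': e→2
  n2 'ce': e→3
  n3 'cee': e→4
  n4 'ceee': ·  ←P0
  n5 'b': d→6
  n6 'bd': e→7
  n7 'bde': c→8
  n8 'bdec': d→9
  n9 'bdecd': ·  ←P1
  n10 'e': c→11
  n11 'ec': d→12
  n12 'ecd': ·  ←P2

Failure links (BFS by depth):
  fail(1) 'c': from fail(0)=0 chase 'c': 0 ⇒ 0;  out=∅∪out(0)=∅
  fail(5) 'b': from fail(0)=0 chase 'b': 0 ⇒ 0;  out=∅∪out(0)=∅
  fail(10) 'e': from fail(0)=0 chase 'e': 0 ⇒ 0;  out=∅∪out(0)=∅
  fail(2) 'ce': from fail(1)=0 chase 'e': 0 ⇒ 10;  out=∅∪out(10)=∅
  fail(6) 'bd': from fail(5)=0 chase 'd': 0 ⇒ 0;  out=∅∪out(0)=∅
  fail(11) 'ec': from fail(10)=0 chase 'c': 0 ⇒ 1;  out=∅∪out(1)=∅
  fail(3) 'cee': from fail(2)=10 chase 'e': 10→0 ⇒ 10;  out=∅∪out(10)=∅
  fail(7) 'bde': from fail(6)=0 chase 'e': 0 ⇒ 10;  out=∅∪out(10)=∅
  fail(12) 'ecd': from fail(11)=1 chase 'd': 1→0 ⇒ 0;  out={2}∪out(0)={2}
  fail(4) 'ceee': from fail(3)=10 chase 'e': 10→0 ⇒ 10;  out={0}∪out(10)={0}
  fail(8) 'bdec': from fail(7)=10 chase 'c': 10 ⇒ 11;  out=∅∪out(11)=∅
  fail(9) 'bdecd': from fail(8)=11 chase 'd': 11 ⇒ 12;  out={1}∪out(12)={1,2}

Run:
pos 0 'b': at 5
pos 1 'd': at 6
pos 2 'e': at 7
pos 3 'c': at 8
pos 4 'd': at 9  emit P1@[0:4],P2@[2:4]
pos 5 'e': at 10 (fail-walked)
pos 6 'c': at 11
pos 7 'd': at 12  emit P2@[5:7]
pos 8 'c': at 1 (fail-walked)
pos 9 'e': at 2
pos 10 'e': at 3
pos 11 'e': at 4  emit P0@[8:11]
pos 12 'e': at 10 (fail-walked)
pos 13 'c': at 11
pos 14 'd': at 12  emit P2@[12:14]
pos 15 'c': at 1 (fail-walked)
pos 16 'e': at 2
pos 17 'b': at 5 (fail-walked)
pos 18 'd': at 6
pos 19 'e': at 7
pos 20 'c': at 8
pos 21 'd': at 9  emit P1@[17:21],P2@[19:21]
pos 22 'b': at 5 (fail-walked)
pos 23 'c': at 1 (fail-walked)
pos 24 'e': at 2
pos 25 'e': at 3
pos 26 'e': at 4  emit P0@[23:26]
pos 27 'c': at 11 (fail-walked)
pos 28 'c': at 1 (fail-walked)
pos 29 'e': at 2
pos 30 'e': at 3
pos 31 'e': at 4  emit P0@[28:31]
pos 32 'd': at 0 (fail-walked)
pos 33 'e': at 10
pos 34 'c': at 11
pos 35 'd': at 12  emit P2@[33:35]
pos 36 'e': at 10 (fail-walked)
pos 37 'c': at 11
pos 38 'd': at 12  emit P2@[36:38]
pos 39 'e': at 10 (fail-walked)
pos 40 'c': at 11
pos 41 'd': at 12  emit P2@[39:41]
pos 42 'c': at 1 (fail-walked)
pos 43 'e': at 2
pos 44 'e': at 3
pos 45 'e': at 4  emit P0@[42:45]
pos 46 'a': at 0 (fail-walked)
pos 47 'b': at 5
pos 48 'd': at 6
pos 49 'e': at 7
pos 50 'c': at 8
pos 51 'd': at 9  emit P1@[47:51],P2@[49:51]
pos 52 'c': at 1 (fail-walked)
pos 53 'e': at 2
pos 54 'e': at 3
pos 55 'e': at 4  emit P0@[52:55]
pos 56 'd': at 0 (fail-walked)
pos 57 'e': at 10
pos 58 'c': at 11
pos 59 'd': at 12  emit P2@[57:59]
pos 60 'a': at 0 (fail-walked)
pos 61 'e': at 10
pos 62 'e': at 10 (fail-walked)
pos 63 'c': at 11
pos 64 'd': at 12  emit P2@[62:64]
pos 65 'e': at 10 (fail-walked)
pos 66 'b': at 5 (fail-walked)
pos 67 'c': at 1 (fail-walked)
pos 68 'e': at 2
pos 69 'e': at 3
pos 70 'e': at 4  emit P0@[67:70]
pos 71 'c': at 11 (fail-walked)
pos 72 'c': at 1 (fail-walked)
pos 73 'e': at 2
pos 74 'e': at 3
pos 75 'e': at 4  emit P0@[72:75]
pos 76 'e': at 10 (fail-walked)
pos 77 'd': at 0 (fail-walked)
pos 78 'd': at 0

All matches (sorted): [[4,1],[4,2],[7,2],[11,0],[14,2],[21,1],[21,2],[26,0],[31,0],[35,2],[38,2],[41,2],[45,0],[51,1],[51,2],[55,0],[59,2],[64,2],[70,0],[75,0]]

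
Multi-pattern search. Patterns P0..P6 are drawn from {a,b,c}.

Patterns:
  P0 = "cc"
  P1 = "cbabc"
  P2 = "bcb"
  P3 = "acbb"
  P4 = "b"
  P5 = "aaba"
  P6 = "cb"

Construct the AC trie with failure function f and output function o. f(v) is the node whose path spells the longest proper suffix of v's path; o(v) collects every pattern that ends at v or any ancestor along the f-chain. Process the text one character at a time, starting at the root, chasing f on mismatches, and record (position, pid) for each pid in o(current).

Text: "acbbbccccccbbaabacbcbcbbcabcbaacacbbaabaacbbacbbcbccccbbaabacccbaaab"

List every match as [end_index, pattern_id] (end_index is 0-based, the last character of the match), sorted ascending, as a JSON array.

Construct AC machine:
Trie nodes:
  0='ε' goto a→10 b→7 c→1
  1='c' goto b→3 c→2
  2='cc' goto ·  ←P0
  3='cb' goto a→4  ←P6
  4='cba' goto b→5
  5='cbab' goto c→6
  6='cbabc' goto ·  ←P1
  7='b' goto c→8  ←P4
  8='bc' goto b→9
  9='bcb' goto ·  ←P2
  10='a' goto a→14 c→11
  11='ac' goto b→12
  12='acb' goto b→13
  13='acbb' goto ·  ←P3
  14='aa' goto b→15
  15='aab' goto a→16
  16='aaba' goto ·  ←P5

BFS fail/out derivation:
  fail(1) 'c': from fail(0)=0 chase 'c': 0 ⇒ 0;  out=∅∪out(0)=∅
  fail(7) 'b': from fail(0)=0 chase 'b': 0 ⇒ 0;  out={4}∪out(0)={4}
  fail(10) 'a': from fail(0)=0 chase 'a': 0 ⇒ 0;  out=∅∪out(0)=∅
  fail(2) 'cc': from fail(1)=0 chase 'c': 0 ⇒ 1;  out={0}∪out(1)={0}
  fail(3) 'cb': from fail(1)=0 chase 'b': 0 ⇒ 7;  out={6}∪out(7)={4,6}
  fail(8) 'bc': from fail(7)=0 chase 'c': 0 ⇒ 1;  out=∅∪out(1)=∅
  fail(11) 'ac': from fail(10)=0 chase 'c': 0 ⇒ 1;  out=∅∪out(1)=∅
  fail(14) 'aa': from fail(10)=0 chase 'a': 0 ⇒ 10;  out=∅∪out(10)=∅
  fail(4) 'cba': from fail(3)=7 chase 'a': 7→0 ⇒ 10;  out=∅∪out(10)=∅
  fail(9) 'bcb': from fail(8)=1 chase 'b': 1 ⇒ 3;  out={2}∪out(3)={2,4,6}
  fail(12) 'acb': from fail(11)=1 chase 'b': 1 ⇒ 3;  out=∅∪out(3)={4,6}
  fail(15) 'aab': from fail(14)=10 chase 'b': 10→0 ⇒ 7;  out=∅∪out(7)={4}
  fail(5) 'cbab': from fail(4)=10 chase 'b': 10→0 ⇒ 7;  out=∅∪out(7)={4}
  fail(13) 'acbb': from fail(12)=3 chase 'b': 3→7→0 ⇒ 7;  out={3}∪out(7)={3,4}
  fail(16) 'aaba': from fail(15)=7 chase 'a': 7→0 ⇒ 10;  out={5}∪out(10)={5}
  fail(6) 'cbabc': from fail(5)=7 chase 'c': 7 ⇒ 8;  out={1}∪out(8)={1}

Scan:
[0] read 'a'  n0⇒n10
[1] read 'c'  n10⇒n11
[2] read 'b'  n11⇒n12  ** P4@[2:2],P6@[1:2]
[3] read 'b'  n12⇒n13  ** P3@[0:3],P4@[3:3]
[4] read 'b'  n13⇒n7 (fail-walked)  ** P4@[4:4]
[5] read 'c'  n7⇒n8
[6] read 'c'  n8⇒n2 (fail-walked)  ** P0@[5:6]
[7] read 'c'  n2⇒n2 (fail-walked)  ** P0@[6:7]
[8] read 'c'  n2⇒n2 (fail-walked)  ** P0@[7:8]
[9] read 'c'  n2⇒n2 (fail-walked)  ** P0@[8:9]
[10] read 'c'  n2⇒n2 (fail-walked)  ** P0@[9:10]
[11] read 'b'  n2⇒n3 (fail-walked)  ** P4@[11:11],P6@[10:11]
[12] read 'b'  n3⇒n7 (fail-walked)  ** P4@[12:12]
[13] read 'a'  n7⇒n10 (fail-walked)
[14] read 'a'  n10⇒n14
[15] read 'b'  n14⇒n15  ** P4@[15:15]
[16] read 'a'  n15⇒n16  ** P5@[13:16]
[17] read 'c'  n16⇒n11 (fail-walked)
[18] read 'b'  n11⇒n12  ** P4@[18:18],P6@[17:18]
[19] read 'c'  n12⇒n8 (fail-walked)
[20] read 'b'  n8⇒n9  ** P2@[18:20],P4@[20:20],P6@[19:20]
[21] read 'c'  n9⇒n8 (fail-walked)
[22] read 'b'  n8⇒n9  ** P2@[20:22],P4@[22:22],P6@[21:22]
[23] read 'b'  n9⇒n7 (fail-walked)  ** P4@[23:23]
[24] read 'c'  n7⇒n8
[25] read 'a'  n8⇒n10 (fail-walked)
[26] read 'b'  n10⇒n7 (fail-walked)  ** P4@[26:26]
[27] read 'c'  n7⇒n8
[28] read 'b'  n8⇒n9  ** P2@[26:28],P4@[28:28],P6@[27:28]
[29] read 'a'  n9⇒n4 (fail-walked)
[30] read 'a'  n4⇒n14 (fail-walked)
[31] read 'c'  n14⇒n11 (fail-walked)
[32] read 'a'  n11⇒n10 (fail-walked)
[33] read 'c'  n10⇒n11
[34] read 'b'  n11⇒n12  ** P4@[34:34],P6@[33:34]
[35] read 'b'  n12⇒n13  ** P3@[32:35],P4@[35:35]
[36] read 'a'  n13⇒n10 (fail-walked)
[37] read 'a'  n10⇒n14
[38] read 'b'  n14⇒n15  ** P4@[38:38]
[39] read 'a'  n15⇒n16  ** P5@[36:39]
[40] read 'a'  n16⇒n14 (fail-walked)
[41] read 'c'  n14⇒n11 (fail-walked)
[42] read 'b'  n11⇒n12  ** P4@[42:42],P6@[41:42]
[43] read 'b'  n12⇒n13  ** P3@[40:43],P4@[43:43]
[44] read 'a'  n13⇒n10 (fail-walked)
[45] read 'c'  n10⇒n11
[46] read 'b'  n11⇒n12  ** P4@[46:46],P6@[45:46]
[47] read 'b'  n12⇒n13  ** P3@[44:47],P4@[47:47]
[48] read 'c'  n13⇒n8 (fail-walked)
[49] read 'b'  n8⇒n9  ** P2@[47:49],P4@[49:49],P6@[48:49]
[50] read 'c'  n9⇒n8 (fail-walked)
[51] read 'c'  n8⇒n2 (fail-walked)  ** P0@[50:51]
[52] read 'c'  n2⇒n2 (fail-walked)  ** P0@[51:52]
[53] read 'c'  n2⇒n2 (fail-walked)  ** P0@[52:53]
[54] read 'b'  n2⇒n3 (fail-walked)  ** P4@[54:54],P6@[53:54]
[55] read 'b'  n3⇒n7 (fail-walked)  ** P4@[55:55]
[56] read 'a'  n7⇒n10 (fail-walked)
[57] read 'a'  n10⇒n14
[58] read 'b'  n14⇒n15  ** P4@[58:58]
[59] read 'a'  n15⇒n16  ** P5@[56:59]
[60] read 'c'  n16⇒n11 (fail-walked)
[61] read 'c'  n11⇒n2 (fail-walked)  ** P0@[60:61]
[62] read 'c'  n2⇒n2 (fail-walked)  ** P0@[61:62]
[63] read 'b'  n2⇒n3 (fail-walked)  ** P4@[63:63],P6@[62:63]
[64] read 'a'  n3⇒n4
[65] read 'a'  n4⇒n14 (fail-walked)
[66] read 'a'  n14⇒n14 (fail-walked)
[67] read 'b'  n14⇒n15  ** P4@[67:67]

Matches: [[2,4],[2,6],[3,3],[3,4],[4,4],[6,0],[7,0],[8,0],[9,0],[10,0],[11,4],[11,6],[12,4],[15,4],[16,5],[18,4],[18,6],[20,2],[20,4],[20,6],[22,2],[22,4],[22,6],[23,4],[26,4],[28,2],[28,4],[28,6],[34,4],[34,6],[35,3],[35,4],[38,4],[39,5],[42,4],[42,6],[43,3],[43,4],[46,4],[46,6],[47,3],[47,4],[49,2],[49,4],[49,6],[51,0],[52,0],[53,0],[54,4],[54,6],[55,4],[58,4],[59,5],[61,0],[62,0],[63,4],[63,6],[67,4]]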